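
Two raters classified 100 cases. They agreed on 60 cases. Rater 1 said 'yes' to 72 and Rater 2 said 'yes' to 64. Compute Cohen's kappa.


P_o = 60/100 = 0.6
P_e = (72*64 + 28*36) / 10000 = 0.5616
kappa = (P_o - P_e) / (1 - P_e)
kappa = (0.6 - 0.5616) / (1 - 0.5616)
kappa = 0.0876

0.0876


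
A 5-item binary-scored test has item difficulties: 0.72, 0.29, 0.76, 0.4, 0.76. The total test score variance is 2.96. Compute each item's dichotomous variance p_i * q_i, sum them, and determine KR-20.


For each item, compute p_i * q_i:
  Item 1: 0.72 * 0.28 = 0.2016
  Item 2: 0.29 * 0.71 = 0.2059
  Item 3: 0.76 * 0.24 = 0.1824
  Item 4: 0.4 * 0.6 = 0.24
  Item 5: 0.76 * 0.24 = 0.1824
Sum(p_i * q_i) = 0.2016 + 0.2059 + 0.1824 + 0.24 + 0.1824 = 1.0123
KR-20 = (k/(k-1)) * (1 - Sum(p_i*q_i) / Var_total)
= (5/4) * (1 - 1.0123/2.96)
= 1.25 * 0.658
KR-20 = 0.8225

0.8225


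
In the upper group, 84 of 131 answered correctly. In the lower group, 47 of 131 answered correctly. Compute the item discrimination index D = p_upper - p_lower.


p_upper = 84/131 = 0.6412
p_lower = 47/131 = 0.3588
D = 0.6412 - 0.3588 = 0.2824

0.2824


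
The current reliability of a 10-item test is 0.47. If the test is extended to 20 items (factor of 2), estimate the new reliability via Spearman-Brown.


r_new = (n * rxx) / (1 + (n-1) * rxx)
r_new = (2 * 0.47) / (1 + 1 * 0.47)
r_new = 0.94 / 1.47
r_new = 0.6395

0.6395


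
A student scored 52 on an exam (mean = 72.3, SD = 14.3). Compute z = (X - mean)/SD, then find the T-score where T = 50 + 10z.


z = (X - mean) / SD = (52 - 72.3) / 14.3
z = -20.3 / 14.3
z = -1.4196
T-score = T = 50 + 10z
Carry z at full precision (z = -20.3 / 14.3) into the conversion:
T-score = 50 + 10 * (-20.3 / 14.3) = 50 + -203 / 14.3
T-score = 50 + -14.1958
T-score = 35.8042

35.8042


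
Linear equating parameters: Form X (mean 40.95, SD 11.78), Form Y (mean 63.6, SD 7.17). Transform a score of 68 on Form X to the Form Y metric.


slope = SD_Y / SD_X = 7.17 / 11.78 ~ 0.6087
intercept = mean_Y - slope * mean_X = 63.6 - (7.17 / 11.78) * 40.95 ~ 38.6754
Y = slope * X + intercept. To avoid rounding drift from the rounded slope/intercept, evaluate the equivalent form Y = mean_Y + SD_Y * (X - mean_X) / SD_X at full precision:
Y = 63.6 + 7.17 * (68 - 40.95) / 11.78
Y = 63.6 + 7.17 * 27.05 / 11.78
Y = 63.6 + 193.9485 / 11.78
Y = 63.6 + 16.4642
Y = 80.0642

80.0642


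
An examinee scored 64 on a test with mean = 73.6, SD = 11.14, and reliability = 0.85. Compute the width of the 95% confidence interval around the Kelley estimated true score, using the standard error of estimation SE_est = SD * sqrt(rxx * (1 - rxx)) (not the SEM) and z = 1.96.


True score estimate = 0.85*64 + 0.15*73.6 = 65.44
SE_est = SD * sqrt(rxx * (1 - rxx)) = 11.14 * sqrt(0.85 * 0.15) = 11.14 * sqrt(0.1275) = 3.977776
CI = T_est +/- z * SE_est, so width = 2 * z * SE_est = 2 * 1.96 * 3.977776
Width = 15.5929

15.5929


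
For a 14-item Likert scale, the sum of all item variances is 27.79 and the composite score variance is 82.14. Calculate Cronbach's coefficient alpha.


alpha = (k/(k-1)) * (1 - sum(si^2)/s_total^2)
= (14/13) * (1 - 27.79/82.14)
alpha = 0.7126

0.7126


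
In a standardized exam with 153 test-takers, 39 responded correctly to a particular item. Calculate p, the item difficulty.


Item difficulty p = number correct / total examinees
p = 39 / 153
p = 0.2549

0.2549


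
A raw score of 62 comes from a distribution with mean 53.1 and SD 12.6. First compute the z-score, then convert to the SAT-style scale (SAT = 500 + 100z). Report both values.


z = (X - mean) / SD = (62 - 53.1) / 12.6
z = 8.9 / 12.6
z = 0.7063
SAT-scale = SAT = 500 + 100z
Carry z at full precision (z = 8.9 / 12.6) into the conversion:
SAT-scale = 500 + 100 * (8.9 / 12.6) = 500 + 890 / 12.6
SAT-scale = 500 + 70.6349
SAT-scale = 570.6349

570.6349


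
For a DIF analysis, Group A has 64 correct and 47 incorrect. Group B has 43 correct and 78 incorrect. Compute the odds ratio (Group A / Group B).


Odds_A = 64/47 = 1.3617
Odds_B = 43/78 = 0.5513
OR = Odds_A / Odds_B = 1.3617 / 0.5513
Exactly, OR = (64 * 78) / (47 * 43) = 4992 / 2021
OR = 2.4701

2.4701


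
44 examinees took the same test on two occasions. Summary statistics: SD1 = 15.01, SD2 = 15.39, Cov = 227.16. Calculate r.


r = cov(X,Y) / (SD_X * SD_Y)
r = 227.16 / (15.01 * 15.39)
r = 227.16 / 231.0039
r = 0.9834

0.9834


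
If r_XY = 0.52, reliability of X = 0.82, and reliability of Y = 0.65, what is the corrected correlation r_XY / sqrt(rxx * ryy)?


r_corrected = rxy / sqrt(rxx * ryy)
= 0.52 / sqrt(0.82 * 0.65)
= 0.52 / sqrt(0.533)
= 0.52 / 0.730068
r_corrected = 0.7123

0.7123


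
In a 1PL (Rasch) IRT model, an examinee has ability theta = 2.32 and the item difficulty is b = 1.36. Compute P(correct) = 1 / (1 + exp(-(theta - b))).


theta - b = 2.32 - 1.36 = 0.96
exp(-(theta - b)) = exp(-0.96) = 0.3829
P = 1 / (1 + 0.3829)
P = 0.7231

0.7231


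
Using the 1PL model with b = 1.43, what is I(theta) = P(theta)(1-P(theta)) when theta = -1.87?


P = 1/(1+exp(-(-1.87-1.43))) = 0.0356
I = P*(1-P) = 0.0356 * 0.9644
I = 0.0343

0.0343


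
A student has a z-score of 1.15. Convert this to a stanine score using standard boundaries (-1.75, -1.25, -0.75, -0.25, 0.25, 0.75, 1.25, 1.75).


Stanine boundaries: [-1.75, -1.25, -0.75, -0.25, 0.25, 0.75, 1.25, 1.75]
z = 1.15
Check each boundary:
  z >= -1.75 -> could be stanine 2
  z >= -1.25 -> could be stanine 3
  z >= -0.75 -> could be stanine 4
  z >= -0.25 -> could be stanine 5
  z >= 0.25 -> could be stanine 6
  z >= 0.75 -> could be stanine 7
  z < 1.25
  z < 1.75
Highest qualifying boundary gives stanine = 7

7


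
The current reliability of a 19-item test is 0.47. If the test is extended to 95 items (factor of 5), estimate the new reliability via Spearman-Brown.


r_new = (n * rxx) / (1 + (n-1) * rxx)
r_new = (5 * 0.47) / (1 + 4 * 0.47)
r_new = 2.35 / 2.88
r_new = 0.816

0.816


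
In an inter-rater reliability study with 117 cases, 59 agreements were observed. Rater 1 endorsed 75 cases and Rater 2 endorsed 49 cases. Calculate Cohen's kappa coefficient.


P_o = 59/117 = 0.504274
P_e = (75*49 + 42*68) / 13689 = 0.477098
kappa = (P_o - P_e) / (1 - P_e)
kappa = (0.504274 - 0.477098) / (1 - 0.477098)
kappa = 0.052

0.052


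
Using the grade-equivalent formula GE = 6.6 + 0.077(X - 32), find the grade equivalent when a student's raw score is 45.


raw - median = 45 - 32 = 13
slope * diff = 0.077 * 13 = 1.001
GE = 6.6 + 1.001
GE = 7.601

7.601


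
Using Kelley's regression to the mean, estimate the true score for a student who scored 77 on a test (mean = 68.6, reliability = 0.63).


T_est = rxx * X + (1 - rxx) * mean
T_est = 0.63 * 77 + 0.37 * 68.6
T_est = 48.51 + 25.382
T_est = 73.892

73.892


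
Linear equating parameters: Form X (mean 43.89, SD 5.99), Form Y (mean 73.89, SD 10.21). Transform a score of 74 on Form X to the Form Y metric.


slope = SD_Y / SD_X = 10.21 / 5.99 ~ 1.7045
intercept = mean_Y - slope * mean_X = 73.89 - (10.21 / 5.99) * 43.89 ~ -0.9208
Y = slope * X + intercept. To avoid rounding drift from the rounded slope/intercept, evaluate the equivalent form Y = mean_Y + SD_Y * (X - mean_X) / SD_X at full precision:
Y = 73.89 + 10.21 * (74 - 43.89) / 5.99
Y = 73.89 + 10.21 * 30.11 / 5.99
Y = 73.89 + 307.4231 / 5.99
Y = 73.89 + 51.3227
Y = 125.2127

125.2127


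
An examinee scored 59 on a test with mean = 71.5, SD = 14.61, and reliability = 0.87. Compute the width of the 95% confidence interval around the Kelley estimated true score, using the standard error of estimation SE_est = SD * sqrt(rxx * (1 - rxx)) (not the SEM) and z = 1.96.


True score estimate = 0.87*59 + 0.13*71.5 = 60.625
SE_est = SD * sqrt(rxx * (1 - rxx)) = 14.61 * sqrt(0.87 * 0.13) = 14.61 * sqrt(0.1131) = 4.913393
CI = T_est +/- z * SE_est, so width = 2 * z * SE_est = 2 * 1.96 * 4.913393
Width = 19.2605

19.2605


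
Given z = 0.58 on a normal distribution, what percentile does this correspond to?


CDF(z) = 0.5 * (1 + erf(z/sqrt(2)))
erf(0.4101) = 0.4381
CDF = 0.719
Percentile rank = 0.719 * 100 = 71.9

71.9


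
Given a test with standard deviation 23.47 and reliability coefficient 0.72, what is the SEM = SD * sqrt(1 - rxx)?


SEM = SD * sqrt(1 - rxx)
SEM = 23.47 * sqrt(1 - 0.72)
SEM = 23.47 * sqrt(0.28) = 23.47 * 0.52915
SEM = 12.4192

12.4192


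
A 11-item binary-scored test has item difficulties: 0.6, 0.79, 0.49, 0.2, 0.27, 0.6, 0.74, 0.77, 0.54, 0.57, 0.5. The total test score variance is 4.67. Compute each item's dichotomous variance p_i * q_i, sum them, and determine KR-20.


For each item, compute p_i * q_i:
  Item 1: 0.6 * 0.4 = 0.24
  Item 2: 0.79 * 0.21 = 0.1659
  Item 3: 0.49 * 0.51 = 0.2499
  Item 4: 0.2 * 0.8 = 0.16
  Item 5: 0.27 * 0.73 = 0.1971
  Item 6: 0.6 * 0.4 = 0.24
  Item 7: 0.74 * 0.26 = 0.1924
  Item 8: 0.77 * 0.23 = 0.1771
  Item 9: 0.54 * 0.46 = 0.2484
  Item 10: 0.57 * 0.43 = 0.2451
  Item 11: 0.5 * 0.5 = 0.25
Sum(p_i * q_i) = 0.24 + 0.1659 + 0.2499 + 0.16 + 0.1971 + 0.24 + 0.1924 + 0.1771 + 0.2484 + 0.2451 + 0.25 = 2.3659
KR-20 = (k/(k-1)) * (1 - Sum(p_i*q_i) / Var_total)
= (11/10) * (1 - 2.3659/4.67)
= 1.1 * 0.4934
KR-20 = 0.5427

0.5427


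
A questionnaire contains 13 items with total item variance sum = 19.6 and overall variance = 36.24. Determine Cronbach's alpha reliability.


alpha = (k/(k-1)) * (1 - sum(si^2)/s_total^2)
= (13/12) * (1 - 19.6/36.24)
alpha = 0.4974

0.4974


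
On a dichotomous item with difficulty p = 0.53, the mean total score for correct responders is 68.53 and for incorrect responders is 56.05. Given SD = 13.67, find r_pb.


q = 1 - p = 0.47
rpb = ((M1 - M0) / SD) * sqrt(p * q)
rpb = ((68.53 - 56.05) / 13.67) * sqrt(0.53 * 0.47)
rpb = 0.4557

0.4557


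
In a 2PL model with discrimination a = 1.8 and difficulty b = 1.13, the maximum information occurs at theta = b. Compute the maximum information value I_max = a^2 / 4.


For 2PL, max info at theta = b = 1.13
I_max = a^2 / 4 = 1.8^2 / 4
= 3.24 / 4
I_max = 0.81

0.81


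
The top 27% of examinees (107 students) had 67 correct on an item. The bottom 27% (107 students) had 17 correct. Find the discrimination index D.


p_upper = 67/107 = 0.6262
p_lower = 17/107 = 0.1589
D = 0.6262 - 0.1589 = 0.4673

0.4673


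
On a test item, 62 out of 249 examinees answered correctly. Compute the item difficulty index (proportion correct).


Item difficulty p = number correct / total examinees
p = 62 / 249
p = 0.249

0.249


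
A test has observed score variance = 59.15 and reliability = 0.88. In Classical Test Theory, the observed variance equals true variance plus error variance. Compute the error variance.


var_true = rxx * var_obs = 0.88 * 59.15 = 52.052
var_error = var_obs - var_true
var_error = 59.15 - 52.052
var_error = 7.098

7.098


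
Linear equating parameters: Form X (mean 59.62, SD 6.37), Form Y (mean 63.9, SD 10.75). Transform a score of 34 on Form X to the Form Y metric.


slope = SD_Y / SD_X = 10.75 / 6.37 ~ 1.6876
intercept = mean_Y - slope * mean_X = 63.9 - (10.75 / 6.37) * 59.62 ~ -36.7146
Y = slope * X + intercept. To avoid rounding drift from the rounded slope/intercept, evaluate the equivalent form Y = mean_Y + SD_Y * (X - mean_X) / SD_X at full precision:
Y = 63.9 + 10.75 * (34 - 59.62) / 6.37
Y = 63.9 - 10.75 * 25.62 / 6.37
Y = 63.9 - 275.415 / 6.37
Y = 63.9 - 43.2363
Y = 20.6637

20.6637


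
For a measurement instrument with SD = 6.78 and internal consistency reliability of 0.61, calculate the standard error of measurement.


SEM = SD * sqrt(1 - rxx)
SEM = 6.78 * sqrt(1 - 0.61)
SEM = 6.78 * sqrt(0.39) = 6.78 * 0.6245
SEM = 4.2341

4.2341


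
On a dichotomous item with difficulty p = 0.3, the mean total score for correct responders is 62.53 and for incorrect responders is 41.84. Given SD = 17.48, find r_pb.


q = 1 - p = 0.7
rpb = ((M1 - M0) / SD) * sqrt(p * q)
rpb = ((62.53 - 41.84) / 17.48) * sqrt(0.3 * 0.7)
rpb = 0.5424

0.5424


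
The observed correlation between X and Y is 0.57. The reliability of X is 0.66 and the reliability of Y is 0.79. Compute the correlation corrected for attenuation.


r_corrected = rxy / sqrt(rxx * ryy)
= 0.57 / sqrt(0.66 * 0.79)
= 0.57 / sqrt(0.5214)
= 0.57 / 0.72208
r_corrected = 0.7894

0.7894


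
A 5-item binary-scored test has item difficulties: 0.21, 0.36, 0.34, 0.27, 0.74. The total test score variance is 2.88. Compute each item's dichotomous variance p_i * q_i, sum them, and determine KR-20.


For each item, compute p_i * q_i:
  Item 1: 0.21 * 0.79 = 0.1659
  Item 2: 0.36 * 0.64 = 0.2304
  Item 3: 0.34 * 0.66 = 0.2244
  Item 4: 0.27 * 0.73 = 0.1971
  Item 5: 0.74 * 0.26 = 0.1924
Sum(p_i * q_i) = 0.1659 + 0.2304 + 0.2244 + 0.1971 + 0.1924 = 1.0102
KR-20 = (k/(k-1)) * (1 - Sum(p_i*q_i) / Var_total)
= (5/4) * (1 - 1.0102/2.88)
= 1.25 * 0.6492
KR-20 = 0.8115

0.8115


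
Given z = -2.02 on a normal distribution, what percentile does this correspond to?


CDF(z) = 0.5 * (1 + erf(z/sqrt(2)))
erf(-1.4284) = -0.9566
CDF = 0.0217
Percentile rank = 0.0217 * 100 = 2.17

2.17


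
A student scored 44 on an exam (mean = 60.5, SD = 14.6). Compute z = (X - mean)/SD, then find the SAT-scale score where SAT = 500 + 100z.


z = (X - mean) / SD = (44 - 60.5) / 14.6
z = -16.5 / 14.6
z = -1.1301
SAT-scale = SAT = 500 + 100z
Carry z at full precision (z = -16.5 / 14.6) into the conversion:
SAT-scale = 500 + 100 * (-16.5 / 14.6) = 500 + -1650 / 14.6
SAT-scale = 500 + -113.0137
SAT-scale = 386.9863

386.9863


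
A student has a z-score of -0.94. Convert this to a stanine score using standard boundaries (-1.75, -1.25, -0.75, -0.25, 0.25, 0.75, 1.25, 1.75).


Stanine boundaries: [-1.75, -1.25, -0.75, -0.25, 0.25, 0.75, 1.25, 1.75]
z = -0.94
Check each boundary:
  z >= -1.75 -> could be stanine 2
  z >= -1.25 -> could be stanine 3
  z < -0.75
  z < -0.25
  z < 0.25
  z < 0.75
  z < 1.25
  z < 1.75
Highest qualifying boundary gives stanine = 3

3


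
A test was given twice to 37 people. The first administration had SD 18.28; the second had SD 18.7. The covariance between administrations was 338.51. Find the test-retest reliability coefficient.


r = cov(X,Y) / (SD_X * SD_Y)
r = 338.51 / (18.28 * 18.7)
r = 338.51 / 341.836
r = 0.9903

0.9903


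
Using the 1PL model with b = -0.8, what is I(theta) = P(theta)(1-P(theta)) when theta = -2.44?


P = 1/(1+exp(-(-2.44--0.8))) = 0.1625
I = P*(1-P) = 0.1625 * 0.8375
I = 0.1361

0.1361


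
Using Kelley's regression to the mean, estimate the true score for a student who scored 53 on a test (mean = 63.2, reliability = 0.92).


T_est = rxx * X + (1 - rxx) * mean
T_est = 0.92 * 53 + 0.08 * 63.2
T_est = 48.76 + 5.056
T_est = 53.816

53.816


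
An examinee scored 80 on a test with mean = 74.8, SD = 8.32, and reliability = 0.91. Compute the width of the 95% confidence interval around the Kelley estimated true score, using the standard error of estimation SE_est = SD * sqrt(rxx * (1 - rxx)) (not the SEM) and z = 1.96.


True score estimate = 0.91*80 + 0.09*74.8 = 79.532
SE_est = SD * sqrt(rxx * (1 - rxx)) = 8.32 * sqrt(0.91 * 0.09) = 8.32 * sqrt(0.0819) = 2.381032
CI = T_est +/- z * SE_est, so width = 2 * z * SE_est = 2 * 1.96 * 2.381032
Width = 9.3336

9.3336


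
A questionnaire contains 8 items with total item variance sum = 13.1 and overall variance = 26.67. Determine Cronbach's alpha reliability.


alpha = (k/(k-1)) * (1 - sum(si^2)/s_total^2)
= (8/7) * (1 - 13.1/26.67)
alpha = 0.5815

0.5815


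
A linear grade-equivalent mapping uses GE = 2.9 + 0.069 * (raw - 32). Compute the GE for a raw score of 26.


raw - median = 26 - 32 = -6
slope * diff = 0.069 * -6 = -0.414
GE = 2.9 + -0.414
GE = 2.486

2.486


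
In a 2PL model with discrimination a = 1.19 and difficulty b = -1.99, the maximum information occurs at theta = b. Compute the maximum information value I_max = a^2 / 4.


For 2PL, max info at theta = b = -1.99
I_max = a^2 / 4 = 1.19^2 / 4
= 1.4161 / 4
I_max = 0.354

0.354


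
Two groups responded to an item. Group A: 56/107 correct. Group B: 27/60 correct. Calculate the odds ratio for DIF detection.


Odds_A = 56/51 = 1.098
Odds_B = 27/33 = 0.8182
OR = Odds_A / Odds_B = 1.098 / 0.8182
Exactly, OR = (56 * 33) / (51 * 27) = 1848 / 1377
OR = 1.342

1.342


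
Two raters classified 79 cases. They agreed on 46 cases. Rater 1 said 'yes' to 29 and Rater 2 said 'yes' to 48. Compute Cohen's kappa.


P_o = 46/79 = 0.582278
P_e = (29*48 + 50*31) / 6241 = 0.471399
kappa = (P_o - P_e) / (1 - P_e)
kappa = (0.582278 - 0.471399) / (1 - 0.471399)
kappa = 0.2098

0.2098


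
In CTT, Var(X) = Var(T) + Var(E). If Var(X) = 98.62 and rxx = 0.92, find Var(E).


var_true = rxx * var_obs = 0.92 * 98.62 = 90.7304
var_error = var_obs - var_true
var_error = 98.62 - 90.7304
var_error = 7.8896

7.8896


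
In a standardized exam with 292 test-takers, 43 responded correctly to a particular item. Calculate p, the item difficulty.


Item difficulty p = number correct / total examinees
p = 43 / 292
p = 0.1473

0.1473


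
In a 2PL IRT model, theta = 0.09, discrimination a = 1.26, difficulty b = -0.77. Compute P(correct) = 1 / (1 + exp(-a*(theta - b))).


a*(theta - b) = 1.26 * (0.09 - -0.77) = 1.0836
exp(-1.0836) = 0.3384
P = 1 / (1 + 0.3384)
P = 0.7472

0.7472


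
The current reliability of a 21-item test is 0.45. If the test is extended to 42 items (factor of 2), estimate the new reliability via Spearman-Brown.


r_new = (n * rxx) / (1 + (n-1) * rxx)
r_new = (2 * 0.45) / (1 + 1 * 0.45)
r_new = 0.9 / 1.45
r_new = 0.6207

0.6207


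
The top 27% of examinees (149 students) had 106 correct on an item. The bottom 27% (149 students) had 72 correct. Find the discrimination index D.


p_upper = 106/149 = 0.7114
p_lower = 72/149 = 0.4832
D = 0.7114 - 0.4832 = 0.2282

0.2282


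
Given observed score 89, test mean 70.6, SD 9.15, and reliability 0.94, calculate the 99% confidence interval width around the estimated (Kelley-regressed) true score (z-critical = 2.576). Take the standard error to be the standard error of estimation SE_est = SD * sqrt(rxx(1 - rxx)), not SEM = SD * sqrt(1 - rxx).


True score estimate = 0.94*89 + 0.06*70.6 = 87.896
SE_est = SD * sqrt(rxx * (1 - rxx)) = 9.15 * sqrt(0.94 * 0.06) = 9.15 * sqrt(0.0564) = 2.173005
CI = T_est +/- z * SE_est, so width = 2 * z * SE_est = 2 * 2.576 * 2.173005
Width = 11.1953

11.1953


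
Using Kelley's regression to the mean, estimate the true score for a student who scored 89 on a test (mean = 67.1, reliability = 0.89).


T_est = rxx * X + (1 - rxx) * mean
T_est = 0.89 * 89 + 0.11 * 67.1
T_est = 79.21 + 7.381
T_est = 86.591

86.591


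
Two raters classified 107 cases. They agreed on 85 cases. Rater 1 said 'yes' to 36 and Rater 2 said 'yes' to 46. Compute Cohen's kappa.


P_o = 85/107 = 0.794393
P_e = (36*46 + 71*61) / 11449 = 0.522928
kappa = (P_o - P_e) / (1 - P_e)
kappa = (0.794393 - 0.522928) / (1 - 0.522928)
kappa = 0.569

0.569


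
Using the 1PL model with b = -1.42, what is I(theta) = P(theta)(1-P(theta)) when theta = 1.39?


P = 1/(1+exp(-(1.39--1.42))) = 0.9432
I = P*(1-P) = 0.9432 * 0.0568
I = 0.0536

0.0536


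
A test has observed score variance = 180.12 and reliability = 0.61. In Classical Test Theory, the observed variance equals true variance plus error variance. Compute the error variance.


var_true = rxx * var_obs = 0.61 * 180.12 = 109.8732
var_error = var_obs - var_true
var_error = 180.12 - 109.8732
var_error = 70.2468

70.2468


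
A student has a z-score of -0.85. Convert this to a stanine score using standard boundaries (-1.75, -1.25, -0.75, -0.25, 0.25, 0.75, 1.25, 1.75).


Stanine boundaries: [-1.75, -1.25, -0.75, -0.25, 0.25, 0.75, 1.25, 1.75]
z = -0.85
Check each boundary:
  z >= -1.75 -> could be stanine 2
  z >= -1.25 -> could be stanine 3
  z < -0.75
  z < -0.25
  z < 0.25
  z < 0.75
  z < 1.25
  z < 1.75
Highest qualifying boundary gives stanine = 3

3


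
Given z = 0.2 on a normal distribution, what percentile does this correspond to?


CDF(z) = 0.5 * (1 + erf(z/sqrt(2)))
erf(0.1414) = 0.1585
CDF = 0.5793
Percentile rank = 0.5793 * 100 = 57.93

57.93


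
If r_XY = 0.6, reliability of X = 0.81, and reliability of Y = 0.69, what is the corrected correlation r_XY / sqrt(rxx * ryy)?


r_corrected = rxy / sqrt(rxx * ryy)
= 0.6 / sqrt(0.81 * 0.69)
= 0.6 / sqrt(0.5589)
= 0.6 / 0.747596
r_corrected = 0.8026

0.8026


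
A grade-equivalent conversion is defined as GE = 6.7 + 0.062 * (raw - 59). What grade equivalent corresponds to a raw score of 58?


raw - median = 58 - 59 = -1
slope * diff = 0.062 * -1 = -0.062
GE = 6.7 + -0.062
GE = 6.638

6.638


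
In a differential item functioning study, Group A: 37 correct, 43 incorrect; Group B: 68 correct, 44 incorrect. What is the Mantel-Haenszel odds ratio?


Odds_A = 37/43 = 0.8605
Odds_B = 68/44 = 1.5455
OR = Odds_A / Odds_B = 0.8605 / 1.5455
Exactly, OR = (37 * 44) / (43 * 68) = 1628 / 2924
OR = 0.5568

0.5568


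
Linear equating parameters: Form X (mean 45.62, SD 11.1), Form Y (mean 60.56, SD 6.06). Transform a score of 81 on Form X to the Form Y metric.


slope = SD_Y / SD_X = 6.06 / 11.1 ~ 0.5459
intercept = mean_Y - slope * mean_X = 60.56 - (6.06 / 11.1) * 45.62 ~ 35.6539
Y = slope * X + intercept. To avoid rounding drift from the rounded slope/intercept, evaluate the equivalent form Y = mean_Y + SD_Y * (X - mean_X) / SD_X at full precision:
Y = 60.56 + 6.06 * (81 - 45.62) / 11.1
Y = 60.56 + 6.06 * 35.38 / 11.1
Y = 60.56 + 214.4028 / 11.1
Y = 60.56 + 19.3156
Y = 79.8756

79.8756


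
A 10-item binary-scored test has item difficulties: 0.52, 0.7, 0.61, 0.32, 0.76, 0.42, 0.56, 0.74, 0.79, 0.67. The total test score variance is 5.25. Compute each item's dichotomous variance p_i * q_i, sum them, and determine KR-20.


For each item, compute p_i * q_i:
  Item 1: 0.52 * 0.48 = 0.2496
  Item 2: 0.7 * 0.3 = 0.21
  Item 3: 0.61 * 0.39 = 0.2379
  Item 4: 0.32 * 0.68 = 0.2176
  Item 5: 0.76 * 0.24 = 0.1824
  Item 6: 0.42 * 0.58 = 0.2436
  Item 7: 0.56 * 0.44 = 0.2464
  Item 8: 0.74 * 0.26 = 0.1924
  Item 9: 0.79 * 0.21 = 0.1659
  Item 10: 0.67 * 0.33 = 0.2211
Sum(p_i * q_i) = 0.2496 + 0.21 + 0.2379 + 0.2176 + 0.1824 + 0.2436 + 0.2464 + 0.1924 + 0.1659 + 0.2211 = 2.1669
KR-20 = (k/(k-1)) * (1 - Sum(p_i*q_i) / Var_total)
= (10/9) * (1 - 2.1669/5.25)
= 1.1111 * 0.5873
KR-20 = 0.6525

0.6525


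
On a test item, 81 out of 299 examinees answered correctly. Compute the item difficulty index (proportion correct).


Item difficulty p = number correct / total examinees
p = 81 / 299
p = 0.2709

0.2709


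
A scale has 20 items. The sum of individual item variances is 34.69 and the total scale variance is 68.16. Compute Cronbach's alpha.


alpha = (k/(k-1)) * (1 - sum(si^2)/s_total^2)
= (20/19) * (1 - 34.69/68.16)
alpha = 0.5169

0.5169


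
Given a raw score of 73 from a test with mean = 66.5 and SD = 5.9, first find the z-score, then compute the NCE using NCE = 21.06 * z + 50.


z = (X - mean) / SD = (73 - 66.5) / 5.9
z = 6.5 / 5.9
z = 1.1017
NCE = NCE = 21.06z + 50
Carry z at full precision (z = 6.5 / 5.9) into the conversion:
NCE = 21.06 * (6.5 / 5.9) + 50 = 136.89 / 5.9 + 50
NCE = 23.2017 + 50
NCE = 73.2017

73.2017


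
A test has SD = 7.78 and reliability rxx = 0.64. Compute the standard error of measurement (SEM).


SEM = SD * sqrt(1 - rxx)
SEM = 7.78 * sqrt(1 - 0.64)
SEM = 7.78 * sqrt(0.36) = 7.78 * 0.6
SEM = 4.668

4.668


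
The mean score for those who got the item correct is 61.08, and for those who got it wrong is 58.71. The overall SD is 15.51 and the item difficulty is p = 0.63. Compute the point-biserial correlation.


q = 1 - p = 0.37
rpb = ((M1 - M0) / SD) * sqrt(p * q)
rpb = ((61.08 - 58.71) / 15.51) * sqrt(0.63 * 0.37)
rpb = 0.0738

0.0738


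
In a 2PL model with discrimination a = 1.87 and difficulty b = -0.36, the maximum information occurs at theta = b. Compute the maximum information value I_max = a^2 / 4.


For 2PL, max info at theta = b = -0.36
I_max = a^2 / 4 = 1.87^2 / 4
= 3.4969 / 4
I_max = 0.8742

0.8742


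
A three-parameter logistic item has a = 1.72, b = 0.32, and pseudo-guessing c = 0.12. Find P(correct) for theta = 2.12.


logit = 1.72*(2.12 - 0.32) = 3.096
P* = 1/(1 + exp(-3.096)) = 0.9567
P = 0.12 + (1 - 0.12) * 0.9567
P = 0.9619

0.9619


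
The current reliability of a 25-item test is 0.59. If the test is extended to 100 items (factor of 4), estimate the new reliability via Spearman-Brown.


r_new = (n * rxx) / (1 + (n-1) * rxx)
r_new = (4 * 0.59) / (1 + 3 * 0.59)
r_new = 2.36 / 2.77
r_new = 0.852

0.852


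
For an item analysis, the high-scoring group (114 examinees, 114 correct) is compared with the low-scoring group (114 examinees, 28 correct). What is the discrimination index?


p_upper = 114/114 = 1.0
p_lower = 28/114 = 0.2456
D = 1.0 - 0.2456 = 0.7544

0.7544


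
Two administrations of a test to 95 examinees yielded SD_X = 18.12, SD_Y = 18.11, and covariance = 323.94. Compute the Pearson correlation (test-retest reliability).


r = cov(X,Y) / (SD_X * SD_Y)
r = 323.94 / (18.12 * 18.11)
r = 323.94 / 328.1532
r = 0.9872

0.9872


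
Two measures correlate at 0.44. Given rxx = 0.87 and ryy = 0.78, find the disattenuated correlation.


r_corrected = rxy / sqrt(rxx * ryy)
= 0.44 / sqrt(0.87 * 0.78)
= 0.44 / sqrt(0.6786)
= 0.44 / 0.823772
r_corrected = 0.5341

0.5341


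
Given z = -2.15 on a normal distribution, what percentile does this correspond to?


CDF(z) = 0.5 * (1 + erf(z/sqrt(2)))
erf(-1.5203) = -0.9684
CDF = 0.0158
Percentile rank = 0.0158 * 100 = 1.58

1.58


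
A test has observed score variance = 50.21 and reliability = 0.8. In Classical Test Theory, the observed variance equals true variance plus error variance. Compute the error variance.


var_true = rxx * var_obs = 0.8 * 50.21 = 40.168
var_error = var_obs - var_true
var_error = 50.21 - 40.168
var_error = 10.042

10.042


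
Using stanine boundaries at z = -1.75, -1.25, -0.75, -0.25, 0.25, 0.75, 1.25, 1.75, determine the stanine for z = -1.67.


Stanine boundaries: [-1.75, -1.25, -0.75, -0.25, 0.25, 0.75, 1.25, 1.75]
z = -1.67
Check each boundary:
  z >= -1.75 -> could be stanine 2
  z < -1.25
  z < -0.75
  z < -0.25
  z < 0.25
  z < 0.75
  z < 1.25
  z < 1.75
Highest qualifying boundary gives stanine = 2

2


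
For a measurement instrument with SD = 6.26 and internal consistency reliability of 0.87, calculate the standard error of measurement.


SEM = SD * sqrt(1 - rxx)
SEM = 6.26 * sqrt(1 - 0.87)
SEM = 6.26 * sqrt(0.13) = 6.26 * 0.360555
SEM = 2.2571

2.2571


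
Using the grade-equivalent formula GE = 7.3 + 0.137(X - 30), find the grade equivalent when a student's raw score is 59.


raw - median = 59 - 30 = 29
slope * diff = 0.137 * 29 = 3.973
GE = 7.3 + 3.973
GE = 11.273

11.273


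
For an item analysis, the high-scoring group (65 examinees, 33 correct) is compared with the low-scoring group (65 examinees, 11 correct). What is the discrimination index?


p_upper = 33/65 = 0.5077
p_lower = 11/65 = 0.1692
D = 0.5077 - 0.1692 = 0.3385

0.3385


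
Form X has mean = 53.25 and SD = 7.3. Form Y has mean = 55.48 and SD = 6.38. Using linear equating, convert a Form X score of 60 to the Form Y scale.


slope = SD_Y / SD_X = 6.38 / 7.3 ~ 0.874
intercept = mean_Y - slope * mean_X = 55.48 - (6.38 / 7.3) * 53.25 ~ 8.941
Y = slope * X + intercept. To avoid rounding drift from the rounded slope/intercept, evaluate the equivalent form Y = mean_Y + SD_Y * (X - mean_X) / SD_X at full precision:
Y = 55.48 + 6.38 * (60 - 53.25) / 7.3
Y = 55.48 + 6.38 * 6.75 / 7.3
Y = 55.48 + 43.065 / 7.3
Y = 55.48 + 5.8993
Y = 61.3793

61.3793


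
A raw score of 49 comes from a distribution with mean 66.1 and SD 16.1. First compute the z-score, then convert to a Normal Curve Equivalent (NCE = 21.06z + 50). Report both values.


z = (X - mean) / SD = (49 - 66.1) / 16.1
z = -17.1 / 16.1
z = -1.0621
NCE = NCE = 21.06z + 50
Carry z at full precision (z = -17.1 / 16.1) into the conversion:
NCE = 21.06 * (-17.1 / 16.1) + 50 = -360.126 / 16.1 + 50
NCE = -22.3681 + 50
NCE = 27.6319

27.6319


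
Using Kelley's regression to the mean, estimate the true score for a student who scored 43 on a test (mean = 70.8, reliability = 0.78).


T_est = rxx * X + (1 - rxx) * mean
T_est = 0.78 * 43 + 0.22 * 70.8
T_est = 33.54 + 15.576
T_est = 49.116

49.116


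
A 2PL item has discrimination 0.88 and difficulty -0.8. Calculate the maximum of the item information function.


For 2PL, max info at theta = b = -0.8
I_max = a^2 / 4 = 0.88^2 / 4
= 0.7744 / 4
I_max = 0.1936

0.1936


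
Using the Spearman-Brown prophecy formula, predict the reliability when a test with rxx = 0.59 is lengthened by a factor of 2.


r_new = (n * rxx) / (1 + (n-1) * rxx)
r_new = (2 * 0.59) / (1 + 1 * 0.59)
r_new = 1.18 / 1.59
r_new = 0.7421

0.7421


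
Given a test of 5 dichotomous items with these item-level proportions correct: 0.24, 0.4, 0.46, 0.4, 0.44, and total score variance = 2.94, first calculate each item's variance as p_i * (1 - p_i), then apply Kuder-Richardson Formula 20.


For each item, compute p_i * q_i:
  Item 1: 0.24 * 0.76 = 0.1824
  Item 2: 0.4 * 0.6 = 0.24
  Item 3: 0.46 * 0.54 = 0.2484
  Item 4: 0.4 * 0.6 = 0.24
  Item 5: 0.44 * 0.56 = 0.2464
Sum(p_i * q_i) = 0.1824 + 0.24 + 0.2484 + 0.24 + 0.2464 = 1.1572
KR-20 = (k/(k-1)) * (1 - Sum(p_i*q_i) / Var_total)
= (5/4) * (1 - 1.1572/2.94)
= 1.25 * 0.6064
KR-20 = 0.758

0.758


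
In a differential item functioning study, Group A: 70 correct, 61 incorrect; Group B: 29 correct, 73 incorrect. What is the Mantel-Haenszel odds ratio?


Odds_A = 70/61 = 1.1475
Odds_B = 29/73 = 0.3973
OR = Odds_A / Odds_B = 1.1475 / 0.3973
Exactly, OR = (70 * 73) / (61 * 29) = 5110 / 1769
OR = 2.8886

2.8886


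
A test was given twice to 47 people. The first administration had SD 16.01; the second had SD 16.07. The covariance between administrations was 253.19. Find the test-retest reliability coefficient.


r = cov(X,Y) / (SD_X * SD_Y)
r = 253.19 / (16.01 * 16.07)
r = 253.19 / 257.2807
r = 0.9841

0.9841


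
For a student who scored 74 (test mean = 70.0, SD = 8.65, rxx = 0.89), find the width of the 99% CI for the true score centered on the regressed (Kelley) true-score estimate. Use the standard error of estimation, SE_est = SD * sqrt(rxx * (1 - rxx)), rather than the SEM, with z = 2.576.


True score estimate = 0.89*74 + 0.11*70.0 = 73.56
SE_est = SD * sqrt(rxx * (1 - rxx)) = 8.65 * sqrt(0.89 * 0.11) = 8.65 * sqrt(0.0979) = 2.706496
CI = T_est +/- z * SE_est, so width = 2 * z * SE_est = 2 * 2.576 * 2.706496
Width = 13.9439

13.9439


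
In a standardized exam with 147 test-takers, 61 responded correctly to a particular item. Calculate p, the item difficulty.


Item difficulty p = number correct / total examinees
p = 61 / 147
p = 0.415

0.415


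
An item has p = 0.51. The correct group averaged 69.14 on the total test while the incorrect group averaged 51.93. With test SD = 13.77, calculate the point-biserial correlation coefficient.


q = 1 - p = 0.49
rpb = ((M1 - M0) / SD) * sqrt(p * q)
rpb = ((69.14 - 51.93) / 13.77) * sqrt(0.51 * 0.49)
rpb = 0.6248

0.6248


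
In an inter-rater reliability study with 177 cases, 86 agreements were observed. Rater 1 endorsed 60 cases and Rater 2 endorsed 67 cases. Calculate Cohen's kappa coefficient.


P_o = 86/177 = 0.485876
P_e = (60*67 + 117*110) / 31329 = 0.539117
kappa = (P_o - P_e) / (1 - P_e)
kappa = (0.485876 - 0.539117) / (1 - 0.539117)
kappa = -0.1155

-0.1155


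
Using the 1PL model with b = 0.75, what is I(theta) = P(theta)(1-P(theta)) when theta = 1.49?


P = 1/(1+exp(-(1.49-0.75))) = 0.677
I = P*(1-P) = 0.677 * 0.323
I = 0.2187

0.2187


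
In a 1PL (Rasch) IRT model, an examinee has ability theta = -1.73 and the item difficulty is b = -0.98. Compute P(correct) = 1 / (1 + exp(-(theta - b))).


theta - b = -1.73 - -0.98 = -0.75
exp(-(theta - b)) = exp(0.75) = 2.117
P = 1 / (1 + 2.117)
P = 0.3208

0.3208


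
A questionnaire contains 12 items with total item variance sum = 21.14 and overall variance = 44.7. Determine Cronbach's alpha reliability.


alpha = (k/(k-1)) * (1 - sum(si^2)/s_total^2)
= (12/11) * (1 - 21.14/44.7)
alpha = 0.575

0.575


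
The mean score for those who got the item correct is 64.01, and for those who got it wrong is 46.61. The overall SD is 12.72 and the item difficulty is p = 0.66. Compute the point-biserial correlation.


q = 1 - p = 0.34
rpb = ((M1 - M0) / SD) * sqrt(p * q)
rpb = ((64.01 - 46.61) / 12.72) * sqrt(0.66 * 0.34)
rpb = 0.648

0.648


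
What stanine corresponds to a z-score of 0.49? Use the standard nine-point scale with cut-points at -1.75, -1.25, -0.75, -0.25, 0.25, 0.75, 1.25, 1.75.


Stanine boundaries: [-1.75, -1.25, -0.75, -0.25, 0.25, 0.75, 1.25, 1.75]
z = 0.49
Check each boundary:
  z >= -1.75 -> could be stanine 2
  z >= -1.25 -> could be stanine 3
  z >= -0.75 -> could be stanine 4
  z >= -0.25 -> could be stanine 5
  z >= 0.25 -> could be stanine 6
  z < 0.75
  z < 1.25
  z < 1.75
Highest qualifying boundary gives stanine = 6

6


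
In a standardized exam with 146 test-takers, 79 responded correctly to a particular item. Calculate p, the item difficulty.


Item difficulty p = number correct / total examinees
p = 79 / 146
p = 0.5411

0.5411


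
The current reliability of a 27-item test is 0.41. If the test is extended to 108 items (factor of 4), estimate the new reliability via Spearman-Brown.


r_new = (n * rxx) / (1 + (n-1) * rxx)
r_new = (4 * 0.41) / (1 + 3 * 0.41)
r_new = 1.64 / 2.23
r_new = 0.7354

0.7354


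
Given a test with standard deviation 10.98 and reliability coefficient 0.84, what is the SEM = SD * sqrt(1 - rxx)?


SEM = SD * sqrt(1 - rxx)
SEM = 10.98 * sqrt(1 - 0.84)
SEM = 10.98 * sqrt(0.16) = 10.98 * 0.4
SEM = 4.392

4.392


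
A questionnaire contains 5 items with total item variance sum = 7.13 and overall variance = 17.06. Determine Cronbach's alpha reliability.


alpha = (k/(k-1)) * (1 - sum(si^2)/s_total^2)
= (5/4) * (1 - 7.13/17.06)
alpha = 0.7276

0.7276


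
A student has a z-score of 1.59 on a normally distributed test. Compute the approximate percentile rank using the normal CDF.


CDF(z) = 0.5 * (1 + erf(z/sqrt(2)))
erf(1.1243) = 0.8882
CDF = 0.9441
Percentile rank = 0.9441 * 100 = 94.41

94.41


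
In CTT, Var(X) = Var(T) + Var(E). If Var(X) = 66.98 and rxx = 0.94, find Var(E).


var_true = rxx * var_obs = 0.94 * 66.98 = 62.9612
var_error = var_obs - var_true
var_error = 66.98 - 62.9612
var_error = 4.0188

4.0188


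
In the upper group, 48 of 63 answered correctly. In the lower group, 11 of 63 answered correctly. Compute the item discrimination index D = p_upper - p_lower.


p_upper = 48/63 = 0.7619
p_lower = 11/63 = 0.1746
D = 0.7619 - 0.1746 = 0.5873

0.5873


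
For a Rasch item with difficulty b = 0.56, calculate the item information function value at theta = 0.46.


P = 1/(1+exp(-(0.46-0.56))) = 0.475
I = P*(1-P) = 0.475 * 0.525
I = 0.2494

0.2494


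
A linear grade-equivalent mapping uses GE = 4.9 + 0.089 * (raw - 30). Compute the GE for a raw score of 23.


raw - median = 23 - 30 = -7
slope * diff = 0.089 * -7 = -0.623
GE = 4.9 + -0.623
GE = 4.277

4.277


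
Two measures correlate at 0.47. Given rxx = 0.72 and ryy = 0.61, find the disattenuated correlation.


r_corrected = rxy / sqrt(rxx * ryy)
= 0.47 / sqrt(0.72 * 0.61)
= 0.47 / sqrt(0.4392)
= 0.47 / 0.662722
r_corrected = 0.7092

0.7092


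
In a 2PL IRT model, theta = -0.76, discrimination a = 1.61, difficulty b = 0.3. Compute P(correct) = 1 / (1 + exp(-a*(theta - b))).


a*(theta - b) = 1.61 * (-0.76 - 0.3) = -1.7066
exp(--1.7066) = 5.5102
P = 1 / (1 + 5.5102)
P = 0.1536

0.1536


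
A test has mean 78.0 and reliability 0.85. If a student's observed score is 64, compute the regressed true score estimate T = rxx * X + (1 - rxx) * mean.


T_est = rxx * X + (1 - rxx) * mean
T_est = 0.85 * 64 + 0.15 * 78.0
T_est = 54.4 + 11.7
T_est = 66.1

66.1


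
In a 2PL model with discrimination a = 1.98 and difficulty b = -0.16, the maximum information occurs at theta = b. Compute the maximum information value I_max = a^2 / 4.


For 2PL, max info at theta = b = -0.16
I_max = a^2 / 4 = 1.98^2 / 4
= 3.9204 / 4
I_max = 0.9801

0.9801


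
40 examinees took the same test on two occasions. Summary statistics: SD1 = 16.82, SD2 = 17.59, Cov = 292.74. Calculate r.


r = cov(X,Y) / (SD_X * SD_Y)
r = 292.74 / (16.82 * 17.59)
r = 292.74 / 295.8638
r = 0.9894

0.9894


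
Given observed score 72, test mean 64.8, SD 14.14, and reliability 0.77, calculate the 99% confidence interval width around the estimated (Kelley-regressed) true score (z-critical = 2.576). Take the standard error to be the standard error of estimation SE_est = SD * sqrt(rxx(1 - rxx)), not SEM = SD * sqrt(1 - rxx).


True score estimate = 0.77*72 + 0.23*64.8 = 70.344
SE_est = SD * sqrt(rxx * (1 - rxx)) = 14.14 * sqrt(0.77 * 0.23) = 14.14 * sqrt(0.1771) = 5.950572
CI = T_est +/- z * SE_est, so width = 2 * z * SE_est = 2 * 2.576 * 5.950572
Width = 30.6573

30.6573


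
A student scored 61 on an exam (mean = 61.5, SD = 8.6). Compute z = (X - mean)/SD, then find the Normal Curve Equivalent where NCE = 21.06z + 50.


z = (X - mean) / SD = (61 - 61.5) / 8.6
z = -0.5 / 8.6
z = -0.0581
NCE = NCE = 21.06z + 50
Carry z at full precision (z = -0.5 / 8.6) into the conversion:
NCE = 21.06 * (-0.5 / 8.6) + 50 = -10.53 / 8.6 + 50
NCE = -1.2244 + 50
NCE = 48.7756

48.7756


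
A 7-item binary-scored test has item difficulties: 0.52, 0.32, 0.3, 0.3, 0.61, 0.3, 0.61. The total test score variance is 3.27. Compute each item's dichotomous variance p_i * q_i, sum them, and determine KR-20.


For each item, compute p_i * q_i:
  Item 1: 0.52 * 0.48 = 0.2496
  Item 2: 0.32 * 0.68 = 0.2176
  Item 3: 0.3 * 0.7 = 0.21
  Item 4: 0.3 * 0.7 = 0.21
  Item 5: 0.61 * 0.39 = 0.2379
  Item 6: 0.3 * 0.7 = 0.21
  Item 7: 0.61 * 0.39 = 0.2379
Sum(p_i * q_i) = 0.2496 + 0.2176 + 0.21 + 0.21 + 0.2379 + 0.21 + 0.2379 = 1.573
KR-20 = (k/(k-1)) * (1 - Sum(p_i*q_i) / Var_total)
= (7/6) * (1 - 1.573/3.27)
= 1.1667 * 0.519
KR-20 = 0.6055

0.6055


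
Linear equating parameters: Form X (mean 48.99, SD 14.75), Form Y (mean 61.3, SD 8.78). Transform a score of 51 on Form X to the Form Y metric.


slope = SD_Y / SD_X = 8.78 / 14.75 ~ 0.5953
intercept = mean_Y - slope * mean_X = 61.3 - (8.78 / 14.75) * 48.99 ~ 32.1385
Y = slope * X + intercept. To avoid rounding drift from the rounded slope/intercept, evaluate the equivalent form Y = mean_Y + SD_Y * (X - mean_X) / SD_X at full precision:
Y = 61.3 + 8.78 * (51 - 48.99) / 14.75
Y = 61.3 + 8.78 * 2.01 / 14.75
Y = 61.3 + 17.6478 / 14.75
Y = 61.3 + 1.1965
Y = 62.4965

62.4965


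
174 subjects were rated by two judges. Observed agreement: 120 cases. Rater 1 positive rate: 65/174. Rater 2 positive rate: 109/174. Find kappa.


P_o = 120/174 = 0.689655
P_e = (65*109 + 109*65) / 30276 = 0.468027
kappa = (P_o - P_e) / (1 - P_e)
kappa = (0.689655 - 0.468027) / (1 - 0.468027)
kappa = 0.4166

0.4166


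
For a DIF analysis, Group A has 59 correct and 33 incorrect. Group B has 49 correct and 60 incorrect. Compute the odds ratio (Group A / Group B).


Odds_A = 59/33 = 1.7879
Odds_B = 49/60 = 0.8167
OR = Odds_A / Odds_B = 1.7879 / 0.8167
Exactly, OR = (59 * 60) / (33 * 49) = 3540 / 1617
OR = 2.1892

2.1892


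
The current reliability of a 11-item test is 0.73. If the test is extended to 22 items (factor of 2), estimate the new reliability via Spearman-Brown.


r_new = (n * rxx) / (1 + (n-1) * rxx)
r_new = (2 * 0.73) / (1 + 1 * 0.73)
r_new = 1.46 / 1.73
r_new = 0.8439

0.8439


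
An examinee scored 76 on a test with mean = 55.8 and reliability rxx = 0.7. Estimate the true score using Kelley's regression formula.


T_est = rxx * X + (1 - rxx) * mean
T_est = 0.7 * 76 + 0.3 * 55.8
T_est = 53.2 + 16.74
T_est = 69.94

69.94
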